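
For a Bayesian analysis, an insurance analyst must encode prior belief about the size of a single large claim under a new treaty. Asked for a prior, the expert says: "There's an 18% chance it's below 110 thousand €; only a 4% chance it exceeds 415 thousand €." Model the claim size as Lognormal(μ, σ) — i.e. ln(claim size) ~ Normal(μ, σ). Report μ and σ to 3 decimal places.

If T ~ Lognormal(μ,σ) then ln T ~ Normal(μ,σ), so the p-quantile of ln T is μ + z_p·σ.
ln(110) = 4.7 and ln(415) = 6.028; z_{0.18} = -0.9154, z_{0.96} = 1.751.
σ = (6.028 − 4.7)/(1.751 − (-0.9154)) = 0.498.
μ = 4.7 − (-0.9154)·0.498 = 5.156.

μ ≈ 5.156, σ ≈ 0.498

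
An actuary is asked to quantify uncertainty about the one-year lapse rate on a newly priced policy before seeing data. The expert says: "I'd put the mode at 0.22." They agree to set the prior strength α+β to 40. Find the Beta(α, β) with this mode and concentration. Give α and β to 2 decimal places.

α = 9.36, β = 30.64

For α,β > 1 the Beta mode is (α−1)/(α+β−2). With α+β = 40, the mode is (α−1)/38.
Set (α−1)/38 = 0.22 → α = 1 + 0.22·38 = 9.36.
β = 40 − α = 30.64.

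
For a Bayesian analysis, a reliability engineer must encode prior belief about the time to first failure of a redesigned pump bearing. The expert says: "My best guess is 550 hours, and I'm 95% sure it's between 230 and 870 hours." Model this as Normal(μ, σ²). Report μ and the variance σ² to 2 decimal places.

μ = 550.00, σ² = 26656.54

A symmetric 95% interval runs μ ± z·σ with z = 1.96.
Half-width = 320, so σ = 320/1.96 = 163.268 and σ² = 26656.54.
μ is the stated best guess, 550.00.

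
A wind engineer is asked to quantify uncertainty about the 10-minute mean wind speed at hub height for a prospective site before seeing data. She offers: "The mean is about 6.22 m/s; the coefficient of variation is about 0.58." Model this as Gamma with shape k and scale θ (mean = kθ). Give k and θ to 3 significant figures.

k ≈ 2.97, θ ≈ 2.09

For Gamma(k, scale θ): mean = kθ, variance = kθ², so CV = 1/√k.
CV = 0.58, hence k = 1/CV² = 2.97.
Then θ = mean/k = 6.22/2.97 = 2.09.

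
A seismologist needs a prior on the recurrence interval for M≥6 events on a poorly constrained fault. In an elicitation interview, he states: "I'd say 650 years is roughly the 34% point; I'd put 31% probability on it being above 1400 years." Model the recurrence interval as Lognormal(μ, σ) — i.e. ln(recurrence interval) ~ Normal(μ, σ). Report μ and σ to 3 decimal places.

μ ≈ 6.825, σ ≈ 0.845

If T ~ Lognormal(μ,σ) then ln T ~ Normal(μ,σ), so the p-quantile of ln T is μ + z_p·σ.
ln(650) = 6.477 and ln(1400) = 7.244; z_{0.34} = -0.4125, z_{0.69} = 0.4959.
σ = (7.244 − 6.477)/(0.4959 − (-0.4125)) = 0.845.
μ = 6.477 − (-0.4125)·0.845 = 6.825.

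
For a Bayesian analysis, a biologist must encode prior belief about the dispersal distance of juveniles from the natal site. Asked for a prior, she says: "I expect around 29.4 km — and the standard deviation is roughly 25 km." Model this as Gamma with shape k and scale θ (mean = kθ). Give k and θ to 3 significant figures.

k ≈ 1.38, θ ≈ 21.3

For Gamma(k, scale θ): mean = kθ, variance = kθ², so CV = 1/√k.
CV = SD/mean = 25/29.4 = 0.8503, hence k = 1/CV² = 1.38.
Then θ = mean/k = 29.4/1.38 = 21.3.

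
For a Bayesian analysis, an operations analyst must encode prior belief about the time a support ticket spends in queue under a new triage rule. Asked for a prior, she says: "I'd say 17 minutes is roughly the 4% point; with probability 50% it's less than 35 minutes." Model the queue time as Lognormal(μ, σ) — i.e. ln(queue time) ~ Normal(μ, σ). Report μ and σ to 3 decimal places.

If T ~ Lognormal(μ,σ) then ln T ~ Normal(μ,σ), so the p-quantile of ln T is μ + z_p·σ.
ln(17) = 2.833 and ln(35) = 3.555; z_{0.04} = -1.751, z_{0.5} = 0.
σ = (3.555 − 2.833)/(0 − (-1.751)) = 0.412.
μ = 2.833 − (-1.751)·0.412 = 3.555.

μ ≈ 3.555, σ ≈ 0.412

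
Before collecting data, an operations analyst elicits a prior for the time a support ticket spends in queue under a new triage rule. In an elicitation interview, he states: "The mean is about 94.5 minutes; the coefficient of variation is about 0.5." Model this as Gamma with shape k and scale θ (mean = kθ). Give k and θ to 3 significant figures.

k ≈ 4, θ ≈ 23.6

For Gamma(k, scale θ): mean = kθ, variance = kθ², so CV = 1/√k.
CV = 0.5, hence k = 1/CV² = 4.
Then θ = mean/k = 94.5/4 = 23.6.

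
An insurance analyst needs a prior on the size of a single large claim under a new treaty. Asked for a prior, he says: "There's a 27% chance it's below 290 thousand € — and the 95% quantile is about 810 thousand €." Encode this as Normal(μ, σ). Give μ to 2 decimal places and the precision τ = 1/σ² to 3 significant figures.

μ = 431.15, τ = 1.89e-05

The p-quantile of Normal(μ,σ) is μ + z_p·σ, with z_{0.27} = -0.6128 and z_{0.95} = 1.645.
Eliminate σ: μ = (z₂·x₁ − z₁·x₂)/(z₂ − z₁) = (1.645·290 − (-0.6128)·810)/2.258 = 431.15.
Then σ = (x₂ − x₁)/(z₂ − z₁) = (810 − 290)/2.258 = 230.33.
Precision τ = 1/σ² = 1/230.3² = 1.89e-05.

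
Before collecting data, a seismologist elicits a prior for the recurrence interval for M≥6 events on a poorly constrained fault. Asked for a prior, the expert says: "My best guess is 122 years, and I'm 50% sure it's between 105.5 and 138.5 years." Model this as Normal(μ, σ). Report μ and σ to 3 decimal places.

μ = 122.000, σ = 24.463

A symmetric 50% interval runs μ ± z·σ with z = 0.6745.
Half-width = 16.5, so σ = 16.5/0.6745 = 24.463.
μ is the stated best guess, 122.000.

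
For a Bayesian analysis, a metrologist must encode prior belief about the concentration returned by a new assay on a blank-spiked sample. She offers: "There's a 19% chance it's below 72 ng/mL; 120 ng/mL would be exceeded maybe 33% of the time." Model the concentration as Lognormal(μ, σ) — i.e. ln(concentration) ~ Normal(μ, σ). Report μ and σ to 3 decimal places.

μ ≈ 4.617, σ ≈ 0.388

If T ~ Lognormal(μ,σ) then ln T ~ Normal(μ,σ), so the p-quantile of ln T is μ + z_p·σ.
ln(72) = 4.277 and ln(120) = 4.787; z_{0.19} = -0.8779, z_{0.67} = 0.4399.
σ = (4.787 − 4.277)/(0.4399 − (-0.8779)) = 0.388.
μ = 4.277 − (-0.8779)·0.388 = 4.617.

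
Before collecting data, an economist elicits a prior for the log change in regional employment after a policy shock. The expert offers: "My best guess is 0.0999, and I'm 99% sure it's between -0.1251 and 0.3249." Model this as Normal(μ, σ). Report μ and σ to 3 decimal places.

μ = 0.100, σ = 0.087

A symmetric 99% interval runs μ ± z·σ with z = 2.576.
Half-width = 0.225, so σ = 0.225/2.576 = 0.087.
μ is the stated best guess, 0.100.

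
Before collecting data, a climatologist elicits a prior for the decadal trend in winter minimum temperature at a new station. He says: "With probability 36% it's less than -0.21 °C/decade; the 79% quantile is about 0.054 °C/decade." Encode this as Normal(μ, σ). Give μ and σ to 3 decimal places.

For Normal(μ,σ), the p-quantile is μ + z_p·σ. Here z_{0.36} = -0.3585, z_{0.79} = 0.8064.
So -0.21 = μ − 0.3585σ and 0.054 = μ + 0.8064σ.
Subtracting: σ = (0.054 − -0.21)/(0.8064 − (-0.3585)) = 0.227.
Then μ = -0.21 − (-0.3585)·0.227 = -0.129.

μ = -0.129, σ = 0.227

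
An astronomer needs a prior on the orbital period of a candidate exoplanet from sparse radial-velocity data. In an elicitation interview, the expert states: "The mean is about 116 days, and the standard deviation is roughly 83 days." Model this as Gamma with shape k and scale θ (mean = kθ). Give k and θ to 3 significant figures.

k ≈ 1.95, θ ≈ 59.4

For Gamma(k, scale θ): mean = kθ, variance = kθ², so CV = 1/√k.
CV = SD/mean = 83/116 = 0.7155, hence k = 1/CV² = 1.95.
Then θ = mean/k = 116/1.95 = 59.4.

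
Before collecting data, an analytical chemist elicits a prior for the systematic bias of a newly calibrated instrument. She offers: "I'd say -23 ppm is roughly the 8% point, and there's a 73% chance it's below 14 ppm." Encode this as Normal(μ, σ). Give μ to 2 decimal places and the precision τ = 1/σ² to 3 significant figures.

μ = 2.76, τ = 0.00297

The p-quantile of Normal(μ,σ) is μ + z_p·σ, with z_{0.08} = -1.405 and z_{0.73} = 0.6128.
Eliminate σ: μ = (z₂·x₁ − z₁·x₂)/(z₂ − z₁) = (0.6128·-23 − (-1.405)·14)/2.018 = 2.76.
Then σ = (x₂ − x₁)/(z₂ − z₁) = (14 − -23)/2.018 = 18.34.
Precision τ = 1/σ² = 1/18.34² = 0.00297.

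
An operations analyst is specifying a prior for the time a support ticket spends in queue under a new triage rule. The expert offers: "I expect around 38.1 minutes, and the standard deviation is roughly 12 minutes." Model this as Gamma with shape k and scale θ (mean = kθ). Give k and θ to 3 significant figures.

k ≈ 10.1, θ ≈ 3.78

For Gamma(k, scale θ): mean = kθ, variance = kθ², so CV = 1/√k.
CV = SD/mean = 12/38.1 = 0.315, hence k = 1/CV² = 10.1.
Then θ = mean/k = 38.1/10.1 = 3.78.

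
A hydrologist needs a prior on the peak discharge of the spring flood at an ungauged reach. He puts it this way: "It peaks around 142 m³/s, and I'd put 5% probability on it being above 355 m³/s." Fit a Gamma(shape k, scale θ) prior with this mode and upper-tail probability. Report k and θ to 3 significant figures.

Gamma(k,θ) with k>1 has mode (k−1)θ, so θ = 142/(k−1).
Need P(X < 355) = 0.95 with θ tied to k this way. Start at k = 2, θ = 142: P(X<355) ≈ 0.713.
Too low — raise k to concentrate. Iterating converges to k ≈ 4.23.
Then θ = 142/(4.23−1) ≈ 43.9.

k ≈ 4.23, θ ≈ 43.9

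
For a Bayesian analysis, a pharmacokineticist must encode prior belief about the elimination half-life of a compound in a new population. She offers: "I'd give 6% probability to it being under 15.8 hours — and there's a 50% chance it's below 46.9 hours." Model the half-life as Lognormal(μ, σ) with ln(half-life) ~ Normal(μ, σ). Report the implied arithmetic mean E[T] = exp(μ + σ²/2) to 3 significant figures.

E[T] ≈ 59.9 hours

If T ~ Lognormal(μ,σ) then ln T ~ Normal(μ,σ), so the p-quantile of ln T is μ + z_p·σ.
ln(15.8) = 2.76 and ln(46.9) = 3.848; z_{0.06} = -1.555, z_{0.5} = 0.
σ = (3.848 − 2.76)/(0 − (-1.555)) = 0.700.
μ = 2.76 − (-1.555)·0.700 = 3.848.
E[T] = exp(μ + σ²/2) = exp(3.848 + 0.2448) = 59.9 hours.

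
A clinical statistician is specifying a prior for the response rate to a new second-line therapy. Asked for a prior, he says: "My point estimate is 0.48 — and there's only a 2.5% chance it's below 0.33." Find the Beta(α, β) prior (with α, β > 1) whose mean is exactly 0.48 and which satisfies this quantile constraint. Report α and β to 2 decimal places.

With mean 0.48 fixed, write α = 0.48s, β = 0.52s where s = α+β.
Need P(θ < 0.33) = 0.025 under Beta(0.48s, 0.52s). Normal approximation: (q−m)/√(m(1−m)/s) ≈ z_{0.025} = -1.96, so s ≈ 0.48·0.52·(-1.96)²/(0.33−0.48)² = 42.6.
At s = 42.6: P(θ<0.33) ≈ 0.022. Adjusting to match 0.025 gives s ≈ 40.63.
So α = 0.48·40.63 ≈ 19.50, β = 0.52·40.63 ≈ 21.13.

α ≈ 19.50, β ≈ 21.13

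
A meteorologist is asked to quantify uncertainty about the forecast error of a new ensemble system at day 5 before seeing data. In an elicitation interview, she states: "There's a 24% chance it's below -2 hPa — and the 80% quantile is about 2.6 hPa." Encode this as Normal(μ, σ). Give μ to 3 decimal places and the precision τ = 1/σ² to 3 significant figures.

μ = 0.099, τ = 0.113

For Normal(μ,σ), the p-quantile is μ + z_p·σ. Here z_{0.24} = -0.7063, z_{0.8} = 0.8416.
So -2 = μ − 0.7063σ and 2.6 = μ + 0.8416σ.
Subtracting: σ = (2.6 − -2)/(0.8416 − (-0.7063)) = 2.972.
Then μ = -2 − (-0.7063)·2.972 = 0.099.
Precision τ = 1/σ² = 1/2.972² = 0.113.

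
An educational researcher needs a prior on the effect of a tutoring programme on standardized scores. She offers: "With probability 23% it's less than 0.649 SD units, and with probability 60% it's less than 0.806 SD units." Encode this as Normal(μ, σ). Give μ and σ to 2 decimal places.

μ = 0.77, σ = 0.16

For Normal(μ,σ), the p-quantile is μ + z_p·σ. Here z_{0.23} = -0.7388, z_{0.6} = 0.2533.
So 0.649 = μ − 0.7388σ and 0.806 = μ + 0.2533σ.
Subtracting: σ = (0.806 − 0.649)/(0.2533 − (-0.7388)) = 0.16.
Then μ = 0.649 − (-0.7388)·0.16 = 0.77.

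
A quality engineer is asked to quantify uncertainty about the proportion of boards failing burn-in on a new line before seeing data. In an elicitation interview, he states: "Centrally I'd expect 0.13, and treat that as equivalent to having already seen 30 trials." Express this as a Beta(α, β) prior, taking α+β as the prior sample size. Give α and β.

Under the effective-sample-size interpretation, Beta(α, β) has prior mean α/(α+β) and prior sample size α+β.
So α+β = 30 and α/(α+β) = 0.13, giving α = 0.13·30 = 3.9 and β = 30 − 3.9 = 26.1.

α = 3.9, β = 26.1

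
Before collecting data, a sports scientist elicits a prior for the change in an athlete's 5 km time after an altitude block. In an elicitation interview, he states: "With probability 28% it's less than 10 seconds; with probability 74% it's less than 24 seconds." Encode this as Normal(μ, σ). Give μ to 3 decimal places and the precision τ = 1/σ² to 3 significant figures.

The p-quantile of Normal(μ,σ) is μ + z_p·σ, with z_{0.28} = -0.5828 and z_{0.74} = 0.6433.
Eliminate σ: μ = (z₂·x₁ − z₁·x₂)/(z₂ − z₁) = (0.6433·10 − (-0.5828)·24)/1.226 = 16.655.
Then σ = (x₂ − x₁)/(z₂ − z₁) = (24 − 10)/1.226 = 11.418.
Precision τ = 1/σ² = 1/11.42² = 0.00767.

μ = 16.655, τ = 0.00767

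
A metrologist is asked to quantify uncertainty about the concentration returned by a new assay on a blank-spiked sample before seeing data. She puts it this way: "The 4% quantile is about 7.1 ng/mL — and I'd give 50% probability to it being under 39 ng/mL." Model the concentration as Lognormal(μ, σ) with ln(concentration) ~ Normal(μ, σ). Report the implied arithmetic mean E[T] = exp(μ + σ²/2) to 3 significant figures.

If T ~ Lognormal(μ,σ) then ln T ~ Normal(μ,σ), so the p-quantile of ln T is μ + z_p·σ.
ln(7.1) = 1.96 and ln(39) = 3.664; z_{0.04} = -1.751, z_{0.5} = 0.
σ = (3.664 − 1.96)/(0 − (-1.751)) = 0.973.
μ = 1.96 − (-1.751)·0.973 = 3.664.
E[T] = exp(μ + σ²/2) = exp(3.664 + 0.4734) = 62.6 ng/mL.

E[T] ≈ 62.6 ng/mL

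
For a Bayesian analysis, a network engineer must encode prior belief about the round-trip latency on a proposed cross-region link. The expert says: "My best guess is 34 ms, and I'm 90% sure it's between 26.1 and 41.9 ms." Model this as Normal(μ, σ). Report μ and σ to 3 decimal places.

A symmetric 90% interval runs μ ± z·σ with z = 1.645.
Half-width = 7.9, so σ = 7.9/1.645 = 4.803.
μ is the stated best guess, 34.000.

μ = 34.000, σ = 4.803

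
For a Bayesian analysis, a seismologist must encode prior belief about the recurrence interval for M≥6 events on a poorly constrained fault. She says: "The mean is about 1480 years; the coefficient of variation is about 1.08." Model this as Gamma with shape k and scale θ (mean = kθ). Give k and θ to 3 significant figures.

For Gamma(k, scale θ): mean = kθ, variance = kθ², so CV = 1/√k.
CV = 1.08, hence k = 1/CV² = 0.857.
Then θ = mean/k = 1480/0.857 = 1730.

k ≈ 0.857, θ ≈ 1730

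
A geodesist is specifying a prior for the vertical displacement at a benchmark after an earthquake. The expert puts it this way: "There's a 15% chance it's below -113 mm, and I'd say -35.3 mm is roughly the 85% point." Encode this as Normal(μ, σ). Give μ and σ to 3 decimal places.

μ = -74.150, σ = 37.484

The p-quantile of Normal(μ,σ) is μ + z_p·σ, with z_{0.15} = -1.036 and z_{0.85} = 1.036.
Eliminate σ: μ = (z₂·x₁ − z₁·x₂)/(z₂ − z₁) = (1.036·-113 − (-1.036)·-35.3)/2.073 = -74.150.
Then σ = (x₂ − x₁)/(z₂ − z₁) = (-35.3 − -113)/2.073 = 37.484.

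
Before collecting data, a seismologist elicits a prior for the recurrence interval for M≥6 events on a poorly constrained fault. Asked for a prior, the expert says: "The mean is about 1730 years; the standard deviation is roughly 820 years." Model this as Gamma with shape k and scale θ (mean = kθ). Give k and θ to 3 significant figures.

For Gamma(k, scale θ): mean = kθ, variance = kθ², so CV = 1/√k.
CV = SD/mean = 820/1730 = 0.474, hence k = 1/CV² = 4.45.
Then θ = mean/k = 1730/4.45 = 389.

k ≈ 4.45, θ ≈ 389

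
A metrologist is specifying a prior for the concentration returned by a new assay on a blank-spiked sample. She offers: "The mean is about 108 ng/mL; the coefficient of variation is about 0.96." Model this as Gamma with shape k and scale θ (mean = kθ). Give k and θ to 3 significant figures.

For Gamma(k, scale θ): mean = kθ, variance = kθ², so CV = 1/√k.
CV = 0.96, hence k = 1/CV² = 1.09.
Then θ = mean/k = 108/1.09 = 99.5.

k ≈ 1.09, θ ≈ 99.5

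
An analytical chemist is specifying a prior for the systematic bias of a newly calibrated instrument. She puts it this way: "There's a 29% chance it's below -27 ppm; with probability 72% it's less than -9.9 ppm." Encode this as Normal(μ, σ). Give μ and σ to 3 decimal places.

μ = -18.672, σ = 15.050

The p-quantile of Normal(μ,σ) is μ + z_p·σ, with z_{0.29} = -0.5534 and z_{0.72} = 0.5828.
Eliminate σ: μ = (z₂·x₁ − z₁·x₂)/(z₂ − z₁) = (0.5828·-27 − (-0.5534)·-9.9)/1.136 = -18.672.
Then σ = (x₂ − x₁)/(z₂ − z₁) = (-9.9 − -27)/1.136 = 15.050.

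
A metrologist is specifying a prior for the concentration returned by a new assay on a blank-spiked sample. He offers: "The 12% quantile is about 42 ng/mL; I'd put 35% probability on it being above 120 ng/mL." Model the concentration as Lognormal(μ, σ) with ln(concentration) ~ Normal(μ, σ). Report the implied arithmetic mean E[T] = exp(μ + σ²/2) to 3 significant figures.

E[T] ≈ 116 ng/mL

If T ~ Lognormal(μ,σ) then ln T ~ Normal(μ,σ), so the p-quantile of ln T is μ + z_p·σ.
ln(42) = 3.738 and ln(120) = 4.787; z_{0.12} = -1.175, z_{0.65} = 0.3853.
σ = (4.787 − 3.738)/(0.3853 − (-1.175)) = 0.673.
μ = 3.738 − (-1.175)·0.673 = 4.528.
E[T] = exp(μ + σ²/2) = exp(4.528 + 0.2264) = 116 ng/mL.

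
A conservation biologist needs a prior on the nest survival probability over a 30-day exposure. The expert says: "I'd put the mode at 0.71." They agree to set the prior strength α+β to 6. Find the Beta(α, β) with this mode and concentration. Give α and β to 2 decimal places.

For α,β > 1 the Beta mode is (α−1)/(α+β−2). With α+β = 6, the mode is (α−1)/4.
Set (α−1)/4 = 0.71 → α = 1 + 0.71·4 = 3.84.
β = 6 − α = 2.16.

α = 3.84, β = 2.16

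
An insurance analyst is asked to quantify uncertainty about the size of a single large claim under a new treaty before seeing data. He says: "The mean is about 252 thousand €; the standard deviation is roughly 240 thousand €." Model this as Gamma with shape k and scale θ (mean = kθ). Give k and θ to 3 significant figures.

k ≈ 1.1, θ ≈ 229

For Gamma(k, scale θ): mean = kθ, variance = kθ², so CV = 1/√k.
CV = SD/mean = 240/252 = 0.9524, hence k = 1/CV² = 1.1.
Then θ = mean/k = 252/1.1 = 229.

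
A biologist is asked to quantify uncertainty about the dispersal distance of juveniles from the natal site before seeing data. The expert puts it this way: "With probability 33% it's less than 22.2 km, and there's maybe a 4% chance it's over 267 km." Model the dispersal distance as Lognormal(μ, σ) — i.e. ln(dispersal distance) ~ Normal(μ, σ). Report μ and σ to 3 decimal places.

μ ≈ 3.600, σ ≈ 1.135

If T ~ Lognormal(μ,σ) then ln T ~ Normal(μ,σ), so the p-quantile of ln T is μ + z_p·σ.
ln(22.2) = 3.1 and ln(267) = 5.587; z_{0.33} = -0.4399, z_{0.96} = 1.751.
σ = (5.587 − 3.1)/(1.751 − (-0.4399)) = 1.135.
μ = 3.1 − (-0.4399)·1.135 = 3.600.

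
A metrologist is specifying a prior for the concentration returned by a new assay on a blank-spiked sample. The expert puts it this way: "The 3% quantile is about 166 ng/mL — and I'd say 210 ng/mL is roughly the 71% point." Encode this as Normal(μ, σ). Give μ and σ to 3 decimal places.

The p-quantile of Normal(μ,σ) is μ + z_p·σ, with z_{0.03} = -1.881 and z_{0.71} = 0.5534.
Eliminate σ: μ = (z₂·x₁ − z₁·x₂)/(z₂ − z₁) = (0.5534·166 − (-1.881)·210)/2.434 = 199.997.
Then σ = (x₂ − x₁)/(z₂ − z₁) = (210 − 166)/2.434 = 18.076.

μ = 199.997, σ = 18.076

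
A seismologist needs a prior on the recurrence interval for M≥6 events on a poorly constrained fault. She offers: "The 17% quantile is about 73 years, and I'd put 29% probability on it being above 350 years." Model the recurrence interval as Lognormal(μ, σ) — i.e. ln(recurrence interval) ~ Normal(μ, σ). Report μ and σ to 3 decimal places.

μ ≈ 5.283, σ ≈ 1.040

If T ~ Lognormal(μ,σ) then ln T ~ Normal(μ,σ), so the p-quantile of ln T is μ + z_p·σ.
ln(73) = 4.29 and ln(350) = 5.858; z_{0.17} = -0.9542, z_{0.71} = 0.5534.
σ = (5.858 − 4.29)/(0.5534 − (-0.9542)) = 1.040.
μ = 4.29 − (-0.9542)·1.040 = 5.283.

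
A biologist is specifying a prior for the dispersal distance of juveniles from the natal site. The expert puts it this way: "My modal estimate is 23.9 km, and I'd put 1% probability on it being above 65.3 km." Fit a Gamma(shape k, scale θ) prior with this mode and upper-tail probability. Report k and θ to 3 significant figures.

Gamma(k,θ) with k>1 has mode (k−1)θ, so θ = 23.9/(k−1).
Need P(X < 65.3) = 0.99 with θ tied to k this way. Start at k = 2, θ = 23.9: P(X<65.3) ≈ 0.757.
Too low — raise k to concentrate. Iterating converges to k ≈ 5.55.
Then θ = 23.9/(5.55−1) ≈ 5.25.

k ≈ 5.55, θ ≈ 5.25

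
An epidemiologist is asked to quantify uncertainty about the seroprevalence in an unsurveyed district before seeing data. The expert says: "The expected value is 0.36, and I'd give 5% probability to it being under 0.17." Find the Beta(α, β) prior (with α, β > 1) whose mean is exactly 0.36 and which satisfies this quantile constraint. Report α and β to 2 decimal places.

With mean 0.36 fixed, write α = 0.36s, β = 0.64s where s = α+β.
Need P(θ < 0.17) = 0.05 under Beta(0.36s, 0.64s). Normal approximation: (q−m)/√(m(1−m)/s) ≈ z_{0.05} = -1.64, so s ≈ 0.36·0.64·(-1.64)²/(0.17−0.36)² = 17.3.
At s = 17.3: P(θ<0.17) ≈ 0.034. Adjusting to match 0.05 gives s ≈ 14.36.
So α = 0.36·14.36 ≈ 5.17, β = 0.64·14.36 ≈ 9.19.

α ≈ 5.17, β ≈ 9.19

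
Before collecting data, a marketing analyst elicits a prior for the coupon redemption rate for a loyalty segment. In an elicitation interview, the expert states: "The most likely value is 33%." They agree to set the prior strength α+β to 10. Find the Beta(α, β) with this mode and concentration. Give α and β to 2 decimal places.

α = 3.64, β = 6.36

For α,β > 1 the Beta mode is (α−1)/(α+β−2). With α+β = 10, the mode is (α−1)/8.
Set (α−1)/8 = 0.33 → α = 1 + 0.33·8 = 3.64.
β = 10 − α = 6.36.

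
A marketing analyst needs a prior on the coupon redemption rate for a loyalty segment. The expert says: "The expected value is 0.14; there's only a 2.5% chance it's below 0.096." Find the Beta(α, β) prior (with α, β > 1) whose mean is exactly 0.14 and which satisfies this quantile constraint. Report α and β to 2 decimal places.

α ≈ 28.59, β ≈ 175.65

With mean 0.14 fixed, write α = 0.14s, β = 0.86s where s = α+β.
Need P(θ < 0.096) = 0.025 under Beta(0.14s, 0.86s). Normal approximation: (q−m)/√(m(1−m)/s) ≈ z_{0.025} = -1.96, so s ≈ 0.14·0.86·(-1.96)²/(0.096−0.14)² = 238.9.
At s = 238.9: P(θ<0.096) ≈ 0.017. Adjusting to match 0.025 gives s ≈ 204.25.
So α = 0.14·204.25 ≈ 28.59, β = 0.86·204.25 ≈ 175.65.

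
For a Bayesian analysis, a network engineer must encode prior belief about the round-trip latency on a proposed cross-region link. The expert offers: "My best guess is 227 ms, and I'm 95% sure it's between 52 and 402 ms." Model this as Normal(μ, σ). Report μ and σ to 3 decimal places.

μ = 227.000, σ = 89.287

A symmetric 95% interval runs μ ± z·σ with z = 1.96.
Half-width = 175, so σ = 175/1.96 = 89.287.
μ is the stated best guess, 227.000.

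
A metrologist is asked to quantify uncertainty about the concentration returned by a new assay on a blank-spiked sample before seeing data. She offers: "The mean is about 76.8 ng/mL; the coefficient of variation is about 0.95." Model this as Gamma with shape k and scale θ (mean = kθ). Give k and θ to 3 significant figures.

For Gamma(k, scale θ): mean = kθ, variance = kθ², so CV = 1/√k.
CV = 0.95, hence k = 1/CV² = 1.11.
Then θ = mean/k = 76.8/1.11 = 69.3.

k ≈ 1.11, θ ≈ 69.3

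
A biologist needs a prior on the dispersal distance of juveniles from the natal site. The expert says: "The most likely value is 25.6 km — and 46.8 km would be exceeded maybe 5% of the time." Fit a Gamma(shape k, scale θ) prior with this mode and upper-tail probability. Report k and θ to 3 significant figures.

k ≈ 8.65, θ ≈ 3.35

Gamma(k,θ) with k>1 has mode (k−1)θ, so θ = 25.6/(k−1).
Need P(X < 46.8) = 0.95 with θ tied to k this way. Start at k = 2, θ = 25.6: P(X<46.8) ≈ 0.545.
Too low — raise k to concentrate. Iterating converges to k ≈ 8.65.
Then θ = 25.6/(8.65−1) ≈ 3.35.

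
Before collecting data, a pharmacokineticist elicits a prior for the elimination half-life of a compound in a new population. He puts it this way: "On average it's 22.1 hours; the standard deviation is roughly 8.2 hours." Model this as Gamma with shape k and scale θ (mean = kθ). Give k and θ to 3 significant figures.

For Gamma(k, scale θ): mean = kθ, variance = kθ², so CV = 1/√k.
CV = SD/mean = 8.2/22.1 = 0.371, hence k = 1/CV² = 7.26.
Then θ = mean/k = 22.1/7.26 = 3.04.

k ≈ 7.26, θ ≈ 3.04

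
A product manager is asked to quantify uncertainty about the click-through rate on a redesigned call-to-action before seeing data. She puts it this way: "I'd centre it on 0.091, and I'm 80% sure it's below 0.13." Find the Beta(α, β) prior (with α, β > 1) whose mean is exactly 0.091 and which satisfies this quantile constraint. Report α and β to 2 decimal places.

With mean 0.091 fixed, write α = 0.091s, β = 0.909s where s = α+β.
Need P(θ < 0.13) = 0.8 under Beta(0.091s, 0.909s). Normal approximation: (q−m)/√(m(1−m)/s) ≈ z_{0.8} = 0.842, so s ≈ 0.091·0.909·(0.842)²/(0.13−0.091)² = 38.5.
At s = 38.5: P(θ<0.13) ≈ 0.816. Adjusting to match 0.8 gives s ≈ 31.29.
So α = 0.091·31.29 ≈ 2.85, β = 0.909·31.29 ≈ 28.45.

α ≈ 2.85, β ≈ 28.45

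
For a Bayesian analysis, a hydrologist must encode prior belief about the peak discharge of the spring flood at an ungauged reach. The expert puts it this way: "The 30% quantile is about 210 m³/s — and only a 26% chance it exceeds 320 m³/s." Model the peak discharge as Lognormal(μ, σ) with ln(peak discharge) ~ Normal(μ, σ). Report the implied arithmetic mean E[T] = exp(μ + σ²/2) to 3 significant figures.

E[T] ≈ 271 m³/s

If T ~ Lognormal(μ,σ) then ln T ~ Normal(μ,σ), so the p-quantile of ln T is μ + z_p·σ.
ln(210) = 5.347 and ln(320) = 5.768; z_{0.3} = -0.5244, z_{0.74} = 0.6433.
σ = (5.768 − 5.347)/(0.6433 − (-0.5244)) = 0.361.
μ = 5.347 − (-0.5244)·0.361 = 5.536.
E[T] = exp(μ + σ²/2) = exp(5.536 + 0.0651) = 271 m³/s.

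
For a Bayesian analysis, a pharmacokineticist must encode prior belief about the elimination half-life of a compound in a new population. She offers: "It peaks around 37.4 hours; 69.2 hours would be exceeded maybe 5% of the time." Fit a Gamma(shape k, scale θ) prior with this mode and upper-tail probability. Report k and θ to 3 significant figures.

k ≈ 8.35, θ ≈ 5.09

Gamma(k,θ) with k>1 has mode (k−1)θ, so θ = 37.4/(k−1).
Need P(X < 69.2) = 0.95 with θ tied to k this way. Start at k = 2, θ = 37.4: P(X<69.2) ≈ 0.552.
Too low — raise k to concentrate. Iterating converges to k ≈ 8.35.
Then θ = 37.4/(8.35−1) ≈ 5.09.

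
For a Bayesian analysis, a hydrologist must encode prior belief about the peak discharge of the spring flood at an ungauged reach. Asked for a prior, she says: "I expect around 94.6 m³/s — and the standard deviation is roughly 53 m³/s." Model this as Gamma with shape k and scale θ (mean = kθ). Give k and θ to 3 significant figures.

For Gamma(k, scale θ): mean = kθ, variance = kθ², so CV = 1/√k.
CV = SD/mean = 53/94.6 = 0.5603, hence k = 1/CV² = 3.19.
Then θ = mean/k = 94.6/3.19 = 29.7.

k ≈ 3.19, θ ≈ 29.7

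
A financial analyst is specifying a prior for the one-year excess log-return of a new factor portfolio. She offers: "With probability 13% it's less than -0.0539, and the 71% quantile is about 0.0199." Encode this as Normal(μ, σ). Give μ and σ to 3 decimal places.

For Normal(μ,σ), the p-quantile is μ + z_p·σ. Here z_{0.13} = -1.126, z_{0.71} = 0.5534.
So -0.0539 = μ − 1.126σ and 0.0199 = μ + 0.5534σ.
Subtracting: σ = (0.0199 − -0.0539)/(0.5534 − (-1.126)) = 0.044.
Then μ = -0.0539 − (-1.126)·0.044 = -0.004.

μ = -0.004, σ = 0.044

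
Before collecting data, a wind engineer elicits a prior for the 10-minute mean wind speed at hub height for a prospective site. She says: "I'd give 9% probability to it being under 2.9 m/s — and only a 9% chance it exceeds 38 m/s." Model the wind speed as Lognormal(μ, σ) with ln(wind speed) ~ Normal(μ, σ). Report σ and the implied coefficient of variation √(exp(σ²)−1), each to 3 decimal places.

σ ≈ 0.959, CV ≈ 1.229

If T ~ Lognormal(μ,σ) then ln T ~ Normal(μ,σ), so the p-quantile of ln T is μ + z_p·σ.
ln(2.9) = 1.065 and ln(38) = 3.638; z_{0.09} = -1.341, z_{0.91} = 1.341.
σ = (3.638 − 1.065)/(1.341 − (-1.341)) = 0.959.
μ = 1.065 − (-1.341)·0.959 = 2.351.
CV = √(exp(σ²)−1) = √(exp(0.9206)−1) = 1.229.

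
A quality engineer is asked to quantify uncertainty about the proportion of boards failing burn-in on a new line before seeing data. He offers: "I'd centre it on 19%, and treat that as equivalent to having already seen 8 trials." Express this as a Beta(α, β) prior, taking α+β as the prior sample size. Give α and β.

α = 1.52, β = 6.48

Under the effective-sample-size interpretation, Beta(α, β) has prior mean α/(α+β) and prior sample size α+β.
So α+β = 8 and α/(α+β) = 0.19, giving α = 0.19·8 = 1.52 and β = 8 − 1.52 = 6.48.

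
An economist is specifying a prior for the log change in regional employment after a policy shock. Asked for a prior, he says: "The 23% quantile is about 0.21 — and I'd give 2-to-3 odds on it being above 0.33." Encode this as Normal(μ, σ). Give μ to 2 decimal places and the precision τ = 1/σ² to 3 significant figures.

μ = 0.30, τ = 68.4

The p-quantile of Normal(μ,σ) is μ + z_p·σ, with z_{0.23} = -0.7388 and z_{0.6} = 0.2533.
Eliminate σ: μ = (z₂·x₁ − z₁·x₂)/(z₂ − z₁) = (0.2533·0.21 − (-0.7388)·0.33)/0.9922 = 0.30.
Then σ = (x₂ − x₁)/(z₂ − z₁) = (0.33 − 0.21)/0.9922 = 0.12.
Precision τ = 1/σ² = 1/0.1209² = 68.4.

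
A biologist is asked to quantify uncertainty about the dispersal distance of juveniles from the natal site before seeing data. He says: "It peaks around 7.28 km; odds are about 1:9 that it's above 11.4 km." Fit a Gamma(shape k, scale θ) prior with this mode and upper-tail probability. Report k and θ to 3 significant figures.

Gamma(k,θ) with k>1 has mode (k−1)θ, so θ = 7.28/(k−1).
Need P(X < 11.4) = 0.9 with θ tied to k this way. Start at k = 2, θ = 7.28: P(X<11.4) ≈ 0.464.
Too low — raise k to concentrate. Iterating converges to k ≈ 10.3.
Then θ = 7.28/(10.3−1) ≈ 0.782.

k ≈ 10.3, θ ≈ 0.782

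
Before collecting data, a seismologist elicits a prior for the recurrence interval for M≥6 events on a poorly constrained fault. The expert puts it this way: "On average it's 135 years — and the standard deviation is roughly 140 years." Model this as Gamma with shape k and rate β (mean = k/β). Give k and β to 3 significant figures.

k ≈ 0.93, β ≈ 0.00689

For Gamma(k, rate β): mean = k/β, variance = k/β², so CV = 1/√k.
CV = SD/mean = 140/135 = 1.037, hence k = 1/CV² = 0.93.
Then β = k/mean = 0.93/135 = 0.00689.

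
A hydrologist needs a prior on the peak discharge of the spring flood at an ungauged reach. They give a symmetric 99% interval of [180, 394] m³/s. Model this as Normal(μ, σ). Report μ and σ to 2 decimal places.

A symmetric 99% interval runs μ ± z·σ with z = 2.576.
Half-width = 107, so σ = 107/2.576 = 41.54.
μ is the interval midpoint, 287.00.

μ = 287.00, σ = 41.54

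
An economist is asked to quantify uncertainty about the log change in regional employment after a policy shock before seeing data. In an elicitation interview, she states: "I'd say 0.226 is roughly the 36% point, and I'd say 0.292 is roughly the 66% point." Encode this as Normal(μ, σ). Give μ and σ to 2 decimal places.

The p-quantile of Normal(μ,σ) is μ + z_p·σ, with z_{0.36} = -0.3585 and z_{0.66} = 0.4125.
Eliminate σ: μ = (z₂·x₁ − z₁·x₂)/(z₂ − z₁) = (0.4125·0.226 − (-0.3585)·0.292)/0.7709 = 0.26.
Then σ = (x₂ − x₁)/(z₂ − z₁) = (0.292 − 0.226)/0.7709 = 0.09.

μ = 0.26, σ = 0.09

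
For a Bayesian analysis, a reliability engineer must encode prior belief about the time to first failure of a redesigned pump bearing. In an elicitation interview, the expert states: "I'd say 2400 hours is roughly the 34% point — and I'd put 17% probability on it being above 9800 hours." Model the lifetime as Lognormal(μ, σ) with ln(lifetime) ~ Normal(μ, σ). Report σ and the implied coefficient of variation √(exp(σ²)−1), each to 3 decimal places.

σ ≈ 1.029, CV ≈ 1.373

If T ~ Lognormal(μ,σ) then ln T ~ Normal(μ,σ), so the p-quantile of ln T is μ + z_p·σ.
ln(2400) = 7.783 and ln(9800) = 9.19; z_{0.34} = -0.4125, z_{0.83} = 0.9542.
σ = (9.19 − 7.783)/(0.9542 − (-0.4125)) = 1.029.
μ = 7.783 − (-0.4125)·1.029 = 8.208.
CV = √(exp(σ²)−1) = √(exp(1.0598)−1) = 1.373.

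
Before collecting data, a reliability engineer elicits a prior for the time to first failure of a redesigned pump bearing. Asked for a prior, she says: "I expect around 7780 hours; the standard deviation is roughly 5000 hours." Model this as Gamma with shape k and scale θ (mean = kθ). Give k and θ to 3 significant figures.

For Gamma(k, scale θ): mean = kθ, variance = kθ², so CV = 1/√k.
CV = SD/mean = 5000/7780 = 0.6427, hence k = 1/CV² = 2.42.
Then θ = mean/k = 7780/2.42 = 3210.

k ≈ 2.42, θ ≈ 3210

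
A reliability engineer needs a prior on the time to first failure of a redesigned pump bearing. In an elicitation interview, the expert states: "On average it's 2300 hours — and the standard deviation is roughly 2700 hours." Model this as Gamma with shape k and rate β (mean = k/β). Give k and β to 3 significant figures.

k ≈ 0.726, β ≈ 0.000316

For Gamma(k, rate β): mean = k/β, variance = k/β², so CV = 1/√k.
CV = SD/mean = 2700/2300 = 1.174, hence k = 1/CV² = 0.726.
Then β = k/mean = 0.726/2300 = 0.000316.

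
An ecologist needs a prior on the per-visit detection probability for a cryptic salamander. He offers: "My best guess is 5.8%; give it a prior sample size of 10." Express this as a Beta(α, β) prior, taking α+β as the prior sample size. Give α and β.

Under the effective-sample-size interpretation, Beta(α, β) has prior mean α/(α+β) and prior sample size α+β.
So α+β = 10 and α/(α+β) = 0.058, giving α = 0.058·10 = 0.58 and β = 10 − 0.58 = 9.42.

α = 0.58, β = 9.42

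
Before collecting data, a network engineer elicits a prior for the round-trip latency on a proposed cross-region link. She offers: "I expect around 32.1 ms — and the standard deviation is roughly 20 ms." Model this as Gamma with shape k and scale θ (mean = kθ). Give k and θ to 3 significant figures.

For Gamma(k, scale θ): mean = kθ, variance = kθ², so CV = 1/√k.
CV = SD/mean = 20/32.1 = 0.6231, hence k = 1/CV² = 2.58.
Then θ = mean/k = 32.1/2.58 = 12.5.

k ≈ 2.58, θ ≈ 12.5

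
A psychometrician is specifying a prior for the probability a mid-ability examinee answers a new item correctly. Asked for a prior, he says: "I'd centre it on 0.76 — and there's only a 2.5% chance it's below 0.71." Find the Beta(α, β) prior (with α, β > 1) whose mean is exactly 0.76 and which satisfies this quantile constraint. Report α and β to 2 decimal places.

α ≈ 226.53, β ≈ 71.54

With mean 0.76 fixed, write α = 0.76s, β = 0.24s where s = α+β.
Need P(θ < 0.71) = 0.025 under Beta(0.76s, 0.24s). Normal approximation: (q−m)/√(m(1−m)/s) ≈ z_{0.025} = -1.96, so s ≈ 0.76·0.24·(-1.96)²/(0.71−0.76)² = 280.3.
At s = 280.3: P(θ<0.71) ≈ 0.029. Adjusting to match 0.025 gives s ≈ 298.07.
So α = 0.76·298.07 ≈ 226.53, β = 0.24·298.07 ≈ 71.54.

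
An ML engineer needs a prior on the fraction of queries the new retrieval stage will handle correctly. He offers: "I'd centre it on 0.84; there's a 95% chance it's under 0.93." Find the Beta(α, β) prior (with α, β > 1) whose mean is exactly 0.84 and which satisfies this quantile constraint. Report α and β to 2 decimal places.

α ≈ 28.11, β ≈ 5.36

With mean 0.84 fixed, write α = 0.84s, β = 0.16s where s = α+β.
Need P(θ < 0.93) = 0.95 under Beta(0.84s, 0.16s). Normal approximation: (q−m)/√(m(1−m)/s) ≈ z_{0.95} = 1.64, so s ≈ 0.84·0.16·(1.64)²/(0.93−0.84)² = 44.9.
At s = 44.9: P(θ<0.93) ≈ 0.974. Adjusting to match 0.95 gives s ≈ 33.47.
So α = 0.84·33.47 ≈ 28.11, β = 0.16·33.47 ≈ 5.36.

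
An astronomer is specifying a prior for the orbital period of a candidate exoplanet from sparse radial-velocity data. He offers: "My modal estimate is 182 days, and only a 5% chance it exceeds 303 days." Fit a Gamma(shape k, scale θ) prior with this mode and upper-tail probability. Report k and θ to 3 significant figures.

Gamma(k,θ) with k>1 has mode (k−1)θ, so θ = 182/(k−1).
Need P(X < 303) = 0.95 with θ tied to k this way. Start at k = 2, θ = 182: P(X<303) ≈ 0.496.
Too low — raise k to concentrate. Iterating converges to k ≈ 11.8.
Then θ = 182/(11.8−1) ≈ 16.9.

k ≈ 11.8, θ ≈ 16.9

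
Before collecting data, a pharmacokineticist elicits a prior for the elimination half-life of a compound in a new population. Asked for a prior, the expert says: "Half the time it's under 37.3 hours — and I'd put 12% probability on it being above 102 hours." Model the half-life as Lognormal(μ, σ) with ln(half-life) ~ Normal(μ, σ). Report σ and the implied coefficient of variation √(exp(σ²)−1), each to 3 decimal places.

σ ≈ 0.856, CV ≈ 1.040

If T ~ Lognormal(μ,σ) then ln T ~ Normal(μ,σ), so the p-quantile of ln T is μ + z_p·σ.
ln(37.3) = 3.619 and ln(102) = 4.625; z_{0.5} = 0, z_{0.88} = 1.175.
σ = (4.625 − 3.619)/(1.175 − (0)) = 0.856.
μ = 3.619 − (0)·0.856 = 3.619.
CV = √(exp(σ²)−1) = √(exp(0.7330)−1) = 1.040.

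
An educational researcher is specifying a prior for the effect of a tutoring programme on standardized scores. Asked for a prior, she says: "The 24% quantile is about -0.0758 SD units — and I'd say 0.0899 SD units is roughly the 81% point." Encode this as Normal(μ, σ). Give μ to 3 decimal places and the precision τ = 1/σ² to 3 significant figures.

μ = -0.002, τ = 91.4

The p-quantile of Normal(μ,σ) is μ + z_p·σ, with z_{0.24} = -0.7063 and z_{0.81} = 0.8779.
Eliminate σ: μ = (z₂·x₁ − z₁·x₂)/(z₂ − z₁) = (0.8779·-0.0758 − (-0.7063)·0.0899)/1.584 = -0.002.
Then σ = (x₂ − x₁)/(z₂ − z₁) = (0.0899 − -0.0758)/1.584 = 0.105.
Precision τ = 1/σ² = 1/0.1046² = 91.4.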